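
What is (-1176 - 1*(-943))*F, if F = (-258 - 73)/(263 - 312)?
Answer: -77123/49 ≈ -1573.9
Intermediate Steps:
F = 331/49 (F = -331/(-49) = -331*(-1/49) = 331/49 ≈ 6.7551)
(-1176 - 1*(-943))*F = (-1176 - 1*(-943))*(331/49) = (-1176 + 943)*(331/49) = -233*331/49 = -77123/49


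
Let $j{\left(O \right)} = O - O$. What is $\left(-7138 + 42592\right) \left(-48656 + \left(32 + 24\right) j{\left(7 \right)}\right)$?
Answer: $-1725049824$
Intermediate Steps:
$j{\left(O \right)} = 0$
$\left(-7138 + 42592\right) \left(-48656 + \left(32 + 24\right) j{\left(7 \right)}\right) = \left(-7138 + 42592\right) \left(-48656 + \left(32 + 24\right) 0\right) = 35454 \left(-48656 + 56 \cdot 0\right) = 35454 \left(-48656 + 0\right) = 35454 \left(-48656\right) = -1725049824$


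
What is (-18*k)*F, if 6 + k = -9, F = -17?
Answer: -4590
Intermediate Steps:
k = -15 (k = -6 - 9 = -15)
(-18*k)*F = -18*(-15)*(-17) = 270*(-17) = -4590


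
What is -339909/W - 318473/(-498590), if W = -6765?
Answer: 11441979877/224864090 ≈ 50.884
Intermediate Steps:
-339909/W - 318473/(-498590) = -339909/(-6765) - 318473/(-498590) = -339909*(-1/6765) - 318473*(-1/498590) = 113303/2255 + 318473/498590 = 11441979877/224864090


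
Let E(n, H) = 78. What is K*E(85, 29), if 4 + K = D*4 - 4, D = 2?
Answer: 0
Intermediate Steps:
K = 0 (K = -4 + (2*4 - 4) = -4 + (8 - 4) = -4 + 4 = 0)
K*E(85, 29) = 0*78 = 0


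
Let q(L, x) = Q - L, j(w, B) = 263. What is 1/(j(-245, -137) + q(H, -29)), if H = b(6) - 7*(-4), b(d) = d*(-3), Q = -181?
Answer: 1/72 ≈ 0.013889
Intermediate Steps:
b(d) = -3*d
H = 10 (H = -3*6 - 7*(-4) = -18 + 28 = 10)
q(L, x) = -181 - L
1/(j(-245, -137) + q(H, -29)) = 1/(263 + (-181 - 1*10)) = 1/(263 + (-181 - 10)) = 1/(263 - 191) = 1/72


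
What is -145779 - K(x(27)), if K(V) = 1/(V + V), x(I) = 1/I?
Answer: -291585/2 ≈ -1.4579e+5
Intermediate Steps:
K(V) = 1/(2*V)
-145779 - K(x(27)) = -145779 - 1/(2*(1/27)) = -145779 - 1/(2*1/27) = -145779 - 27/2 = -291585/2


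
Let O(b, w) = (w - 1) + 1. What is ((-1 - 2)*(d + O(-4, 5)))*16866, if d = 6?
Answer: -556578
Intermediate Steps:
O(b, w) = w (O(b, w) = (-1 + w) + 1 = w)
((-1 - 2)*(d + O(-4, 5)))*16866 = ((-1 - 2)*(6 + 5))*16866 = -3*11*16866 = -33*16866 = -556578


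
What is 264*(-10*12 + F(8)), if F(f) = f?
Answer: -29568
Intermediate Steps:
264*(-10*12 + F(8)) = 264*(-10*12 + 8) = 264*(-120 + 8) = 264*(-112) = -29568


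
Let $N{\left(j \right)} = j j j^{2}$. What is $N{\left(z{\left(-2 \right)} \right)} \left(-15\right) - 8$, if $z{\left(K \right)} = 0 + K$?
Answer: $-248$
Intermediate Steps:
$z{\left(K \right)} = K$
$N{\left(j \right)} = j^{4}$ ($N{\left(j \right)} = j j^{3} = j^{4}$)
$N{\left(z{\left(-2 \right)} \right)} \left(-15\right) - 8 = \left(-2\right)^{4} \left(-15\right) - 8 = 16 \left(-15\right) - 8 = -240 - 8 = -248$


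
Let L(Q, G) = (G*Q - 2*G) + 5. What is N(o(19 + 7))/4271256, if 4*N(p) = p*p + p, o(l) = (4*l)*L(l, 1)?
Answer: 1137409/2135628 ≈ 0.53259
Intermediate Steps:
L(Q, G) = 5 - 2*G + G*Q (L(Q, G) = (-2*G + G*Q) + 5 = 5 - 2*G + G*Q)
o(l) = 4*l*(3 + l) (o(l) = (4*l)*(5 - 2*1 + 1*l) = (4*l)*(5 - 2 + l) = (4*l)*(3 + l) = 4*l*(3 + l))
N(p) = p/4 + p**2/4 (N(p) = (p*p + p)/4 = (p**2 + p)/4 = (p + p**2)/4 = p/4 + p**2/4)
N(o(19 + 7))/4271256 = ((4*(19 + 7)*(3 + (19 + 7)))*(1 + 4*(19 + 7)*(3 + (19 + 7)))/4)/4271256 = ((4*26*(3 + 26))*(1 + 4*26*(3 + 26))/4)*(1/4271256) = ((4*26*29)*(1 + 4*26*29)/4)*(1/4271256) = ((1/4)*3016*(1 + 3016))*(1/4271256) = ((1/4)*3016*3017)*(1/4271256) = 2274818*(1/4271256) = 1137409/2135628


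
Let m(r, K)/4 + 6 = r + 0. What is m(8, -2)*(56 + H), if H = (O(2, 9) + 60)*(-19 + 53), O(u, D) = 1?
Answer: 17040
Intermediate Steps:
m(r, K) = -24 + 4*r (m(r, K) = -24 + 4*(r + 0) = -24 + 4*r)
H = 2074 (H = (1 + 60)*(-19 + 53) = 61*34 = 2074)
m(8, -2)*(56 + H) = (-24 + 4*8)*(56 + 2074) = (-24 + 32)*2130 = 8*2130 = 17040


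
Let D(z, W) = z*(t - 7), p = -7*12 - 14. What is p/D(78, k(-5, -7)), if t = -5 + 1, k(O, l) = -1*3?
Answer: 49/429 ≈ 0.11422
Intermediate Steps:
k(O, l) = -3
t = -4
p = -98 (p = -84 - 14 = -98)
D(z, W) = -11*z (D(z, W) = z*(-4 - 7) = z*(-11) = -11*z)
p/D(78, k(-5, -7)) = -98/((-11*78)) = -98/(-858) = -98*(-1/858) = 49/429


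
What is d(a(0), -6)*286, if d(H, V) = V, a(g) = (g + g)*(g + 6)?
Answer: -1716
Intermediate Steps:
a(g) = 2*g*(6 + g) (a(g) = (2*g)*(6 + g) = 2*g*(6 + g))
d(a(0), -6)*286 = -6*286 = -1716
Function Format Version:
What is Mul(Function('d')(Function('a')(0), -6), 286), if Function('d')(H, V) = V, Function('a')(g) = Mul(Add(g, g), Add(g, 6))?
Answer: -1716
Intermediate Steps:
Function('a')(g) = Mul(2, g, Add(6, g)) (Function('a')(g) = Mul(Mul(2, g), Add(6, g)) = Mul(2, g, Add(6, g)))
Mul(Function('d')(Function('a')(0), -6), 286) = Mul(-6, 286) = -1716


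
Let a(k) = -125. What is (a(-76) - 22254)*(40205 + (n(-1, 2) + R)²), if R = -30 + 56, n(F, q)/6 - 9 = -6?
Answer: -943073439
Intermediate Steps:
n(F, q) = 18 (n(F, q) = 54 + 6*(-6) = 54 - 36 = 18)
R = 26
(a(-76) - 22254)*(40205 + (n(-1, 2) + R)²) = (-125 - 22254)*(40205 + (18 + 26)²) = -22379*(40205 + 44²) = -22379*(40205 + 1936) = -22379*42141 = -943073439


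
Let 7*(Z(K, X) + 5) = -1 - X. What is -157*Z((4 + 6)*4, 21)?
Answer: 8949/7 ≈ 1278.4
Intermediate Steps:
Z(K, X) = -36/7 - X/7 (Z(K, X) = -5 + (-1 - X)/7 = -5 + (-⅐ - X/7) = -36/7 - X/7)
-157*Z((4 + 6)*4, 21) = -157*(-36/7 - ⅐*21) = -157*(-36/7 - 3) = -157*(-57/7) = 8949/7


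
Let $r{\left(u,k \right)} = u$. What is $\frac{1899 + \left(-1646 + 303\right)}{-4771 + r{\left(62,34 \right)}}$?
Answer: $- \frac{556}{4709} \approx -0.11807$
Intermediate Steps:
$\frac{1899 + \left(-1646 + 303\right)}{-4771 + r{\left(62,34 \right)}} = \frac{1899 + \left(-1646 + 303\right)}{-4771 + 62} = \frac{1899 - 1343}{-4709} = 556 \left(- \frac{1}{4709}\right) = - \frac{556}{4709}$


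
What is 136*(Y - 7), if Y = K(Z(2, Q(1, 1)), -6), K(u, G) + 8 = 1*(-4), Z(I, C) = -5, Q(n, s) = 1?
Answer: -2584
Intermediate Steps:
K(u, G) = -12 (K(u, G) = -8 + 1*(-4) = -8 - 4 = -12)
Y = -12
136*(Y - 7) = 136*(-12 - 7) = 136*(-19) = -2584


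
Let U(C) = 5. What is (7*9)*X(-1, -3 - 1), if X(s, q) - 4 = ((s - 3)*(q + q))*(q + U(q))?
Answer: 2268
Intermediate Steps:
X(s, q) = 4 + 2*q*(-3 + s)*(5 + q) (X(s, q) = 4 + ((s - 3)*(q + q))*(q + 5) = 4 + ((-3 + s)*(2*q))*(5 + q) = 4 + (2*q*(-3 + s))*(5 + q) = 4 + 2*q*(-3 + s)*(5 + q))
(7*9)*X(-1, -3 - 1) = (7*9)*(4 - 30*(-3 - 1) - 6*(-3 - 1)² + 2*(-1)*(-3 - 1)² + 10*(-3 - 1)*(-1)) = 63*(4 - 30*(-4) - 6*(-4)² + 2*(-1)*(-4)² + 10*(-4)*(-1)) = 63*(4 + 120 - 6*16 + 2*(-1)*16 + 40) = 63*(4 + 120 - 96 - 32 + 40) = 63*36 = 2268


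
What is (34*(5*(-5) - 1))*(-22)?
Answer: 19448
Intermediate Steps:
(34*(5*(-5) - 1))*(-22) = (34*(-25 - 1))*(-22) = (34*(-26))*(-22) = -884*(-22) = 19448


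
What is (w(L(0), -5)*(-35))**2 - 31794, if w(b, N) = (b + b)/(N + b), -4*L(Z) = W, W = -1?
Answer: -11472734/361 ≈ -31780.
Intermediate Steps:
L(Z) = 1/4 (L(Z) = -1/4*(-1) = 1/4)
w(b, N) = 2*b/(N + b) (w(b, N) = (2*b)/(N + b) = 2*b/(N + b))
(w(L(0), -5)*(-35))**2 - 31794 = ((2*(1/4)/(-5 + 1/4))*(-35))**2 - 31794 = ((2*(1/4)/(-19/4))*(-35))**2 - 31794 = ((2*(1/4)*(-4/19))*(-35))**2 - 31794 = (-2/19*(-35))**2 - 31794 = (70/19)**2 - 31794 = 4900/361 - 31794 = -11472734/361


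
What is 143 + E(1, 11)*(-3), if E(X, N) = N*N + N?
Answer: -253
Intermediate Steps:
E(X, N) = N + N**2 (E(X, N) = N**2 + N = N + N**2)
143 + E(1, 11)*(-3) = 143 + (11*(1 + 11))*(-3) = 143 + (11*12)*(-3) = 143 + 132*(-3) = 143 - 396 = -253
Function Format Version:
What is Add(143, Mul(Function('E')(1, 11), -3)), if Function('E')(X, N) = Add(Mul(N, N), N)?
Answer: -253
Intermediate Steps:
Function('E')(X, N) = Add(N, Pow(N, 2)) (Function('E')(X, N) = Add(Pow(N, 2), N) = Add(N, Pow(N, 2)))
Add(143, Mul(Function('E')(1, 11), -3)) = Add(143, Mul(Mul(11, Add(1, 11)), -3)) = Add(143, Mul(Mul(11, 12), -3)) = Add(143, Mul(132, -3)) = Add(143, -396) = -253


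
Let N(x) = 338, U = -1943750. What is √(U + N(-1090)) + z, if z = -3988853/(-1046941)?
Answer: 3988853/1046941 + 2*I*√485853 ≈ 3.81 + 1394.1*I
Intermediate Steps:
z = 3988853/1046941 (z = -3988853*(-1/1046941) = 3988853/1046941 ≈ 3.8100)
√(U + N(-1090)) + z = √(-1943750 + 338) + 3988853/1046941 = √(-1943412) + 3988853/1046941 = 2*I*√485853 + 3988853/1046941 = 3988853/1046941 + 2*I*√485853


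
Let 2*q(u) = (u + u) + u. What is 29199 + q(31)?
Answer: 58491/2 ≈ 29246.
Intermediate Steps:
q(u) = 3*u/2 (q(u) = ((u + u) + u)/2 = (2*u + u)/2 = (3*u)/2 = 3*u/2)
29199 + q(31) = 29199 + (3/2)*31 = 29199 + 93/2 = 58491/2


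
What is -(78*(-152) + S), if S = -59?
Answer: 11915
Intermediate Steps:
-(78*(-152) + S) = -(78*(-152) - 59) = -(-11856 - 59) = -1*(-11915) = 11915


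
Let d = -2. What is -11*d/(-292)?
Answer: -11/146 ≈ -0.075342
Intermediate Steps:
-11*d/(-292) = -11*(-2)/(-292) = 22*(-1/292) = -11/146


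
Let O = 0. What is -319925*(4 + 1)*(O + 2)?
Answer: -3199250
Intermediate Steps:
-319925*(4 + 1)*(O + 2) = -319925*(4 + 1)*(0 + 2) = -1599625*2 = -319925*10 = -3199250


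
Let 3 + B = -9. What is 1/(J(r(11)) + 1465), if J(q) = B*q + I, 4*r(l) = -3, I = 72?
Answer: 1/1546 ≈ 0.00064683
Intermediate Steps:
r(l) = -¾ (r(l) = (¼)*(-3) = -¾)
B = -12 (B = -3 - 9 = -12)
J(q) = 72 - 12*q (J(q) = -12*q + 72 = 72 - 12*q)
1/(J(r(11)) + 1465) = 1/((72 - 12*(-¾)) + 1465) = 1/((72 + 9) + 1465) = 1/(81 + 1465) = 1/1546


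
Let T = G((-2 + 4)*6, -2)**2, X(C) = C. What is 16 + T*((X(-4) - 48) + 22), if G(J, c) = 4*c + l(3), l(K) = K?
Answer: -734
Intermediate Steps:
G(J, c) = 3 + 4*c (G(J, c) = 4*c + 3 = 3 + 4*c)
T = 25 (T = (3 + 4*(-2))**2 = (3 - 8)**2 = (-5)**2 = 25)
16 + T*((X(-4) - 48) + 22) = 16 + 25*((-4 - 48) + 22) = 16 + 25*(-52 + 22) = 16 + 25*(-30) = 16 - 750 = -734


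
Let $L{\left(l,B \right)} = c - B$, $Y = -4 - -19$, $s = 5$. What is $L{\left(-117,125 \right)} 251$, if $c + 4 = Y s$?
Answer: $-13554$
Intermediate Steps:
$Y = 15$ ($Y = -4 + 19 = 15$)
$c = 71$ ($c = -4 + 15 \cdot 5 = -4 + 75 = 71$)
$L{\left(l,B \right)} = 71 - B$
$L{\left(-117,125 \right)} 251 = \left(71 - 125\right) 251 = \left(-54\right) 251 = -13554$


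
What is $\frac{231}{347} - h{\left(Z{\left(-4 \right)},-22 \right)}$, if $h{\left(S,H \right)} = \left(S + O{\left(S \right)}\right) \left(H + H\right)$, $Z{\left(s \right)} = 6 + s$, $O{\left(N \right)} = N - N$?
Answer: $\frac{30767}{347} \approx 88.666$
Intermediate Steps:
$O{\left(N \right)} = 0$
$h{\left(S,H \right)} = 2 H S$ ($h{\left(S,H \right)} = \left(S + 0\right) \left(H + H\right) = S 2 H = 2 H S$)
$\frac{231}{347} - h{\left(Z{\left(-4 \right)},-22 \right)} = \frac{231}{347} - 2 \left(-22\right) \left(6 - 4\right) = 231 \cdot \frac{1}{347} - 2 \left(-22\right) 2 = \frac{231}{347} - -88 = \frac{231}{347} + 88 = \frac{30767}{347}$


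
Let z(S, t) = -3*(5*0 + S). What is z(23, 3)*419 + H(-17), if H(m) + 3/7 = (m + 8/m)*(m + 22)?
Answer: -3450855/119 ≈ -28999.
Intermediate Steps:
H(m) = -3/7 + (22 + m)*(m + 8/m) (H(m) = -3/7 + (m + 8/m)*(m + 22) = -3/7 + (m + 8/m)*(22 + m) = -3/7 + (22 + m)*(m + 8/m))
z(S, t) = -3*S (z(S, t) = -3*(0 + S) = -3*S)
z(23, 3)*419 + H(-17) = -3*23*419 + (53/7 + (-17)² + 22*(-17) + 176/(-17)) = -69*419 + (53/7 + 289 - 374 + 176*(-1/17)) = -28911 + (53/7 + 289 - 374 - 176/17) = -28911 - 10446/119 = -3450855/119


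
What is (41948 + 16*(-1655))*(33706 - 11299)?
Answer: 346591476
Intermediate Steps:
(41948 + 16*(-1655))*(33706 - 11299) = (41948 - 26480)*22407 = 15468*22407 = 346591476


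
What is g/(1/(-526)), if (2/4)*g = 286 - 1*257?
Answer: -30508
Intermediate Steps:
g = 58 (g = 2*(286 - 1*257) = 2*(286 - 257) = 2*29 = 58)
g/(1/(-526)) = 58/(1/(-526)) = 58/(-1/526) = 58*(-526) = -30508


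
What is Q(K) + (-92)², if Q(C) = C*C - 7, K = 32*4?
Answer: 24841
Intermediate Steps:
K = 128
Q(C) = -7 + C² (Q(C) = C² - 7 = -7 + C²)
Q(K) + (-92)² = (-7 + 128²) + (-92)² = (-7 + 16384) + 8464 = 16377 + 8464 = 24841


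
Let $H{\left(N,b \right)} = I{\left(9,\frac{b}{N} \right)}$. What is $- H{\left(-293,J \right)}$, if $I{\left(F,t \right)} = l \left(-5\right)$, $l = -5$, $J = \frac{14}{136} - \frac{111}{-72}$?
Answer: $-25$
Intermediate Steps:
$J = \frac{671}{408}$ ($J = 14 \cdot \frac{1}{136} - - \frac{37}{24} = \frac{7}{68} + \frac{37}{24} = \frac{671}{408} \approx 1.6446$)
$I{\left(F,t \right)} = 25$ ($I{\left(F,t \right)} = \left(-5\right) \left(-5\right) = 25$)
$H{\left(N,b \right)} = 25$
$- H{\left(-293,J \right)} = \left(-1\right) 25 = -25$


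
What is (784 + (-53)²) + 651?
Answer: 4244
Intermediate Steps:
(784 + (-53)²) + 651 = (784 + 2809) + 651 = 3593 + 651 = 4244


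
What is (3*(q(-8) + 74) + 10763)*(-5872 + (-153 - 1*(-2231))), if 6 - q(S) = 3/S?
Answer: -166998601/4 ≈ -4.1750e+7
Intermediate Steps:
q(S) = 6 - 3/S
(3*(q(-8) + 74) + 10763)*(-5872 + (-153 - 1*(-2231))) = (3*((6 - 3/(-8)) + 74) + 10763)*(-5872 + (-153 - 1*(-2231))) = (3*((6 - 3*(-⅛)) + 74) + 10763)*(-5872 + (-153 + 2231)) = (3*((6 + 3/8) + 74) + 10763)*(-5872 + 2078) = (3*(51/8 + 74) + 10763)*(-3794) = (3*(643/8) + 10763)*(-3794) = (1929/8 + 10763)*(-3794) = (88033/8)*(-3794) = -166998601/4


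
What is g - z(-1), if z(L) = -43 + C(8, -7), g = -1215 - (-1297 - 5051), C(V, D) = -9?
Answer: 5185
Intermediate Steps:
g = 5133 (g = -1215 - 1*(-6348) = -1215 + 6348 = 5133)
z(L) = -52 (z(L) = -43 - 9 = -52)
g - z(-1) = 5133 - 1*(-52) = 5133 + 52 = 5185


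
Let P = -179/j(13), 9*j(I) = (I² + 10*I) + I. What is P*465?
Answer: -249705/104 ≈ -2401.0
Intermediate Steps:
j(I) = I²/9 + 11*I/9 (j(I) = ((I² + 10*I) + I)/9 = (I² + 11*I)/9 = I²/9 + 11*I/9)
P = -537/104 (P = -179*9/(13*(11 + 13)) = -179/((⅑)*13*24) = -179/104/3 = -179*3/104 = -537/104 ≈ -5.1635)
P*465 = -537/104*465 = -249705/104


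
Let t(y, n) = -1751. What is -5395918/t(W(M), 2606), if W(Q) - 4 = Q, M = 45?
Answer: 5395918/1751 ≈ 3081.6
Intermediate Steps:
W(Q) = 4 + Q
-5395918/t(W(M), 2606) = -5395918/(-1751) = -5395918*(-1/1751) = 5395918/1751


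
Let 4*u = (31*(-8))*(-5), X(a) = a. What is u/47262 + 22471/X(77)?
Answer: 531024136/1819587 ≈ 291.84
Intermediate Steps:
u = 310 (u = ((31*(-8))*(-5))/4 = (-248*(-5))/4 = (¼)*1240 = 310)
u/47262 + 22471/X(77) = 310/47262 + 22471/77 = 310*(1/47262) + 22471*(1/77) = 155/23631 + 22471/77 = 531024136/1819587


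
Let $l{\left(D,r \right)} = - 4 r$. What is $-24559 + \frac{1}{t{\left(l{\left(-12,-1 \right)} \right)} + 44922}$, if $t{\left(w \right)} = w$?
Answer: $- \frac{1103337633}{44926} \approx -24559.0$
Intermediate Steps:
$-24559 + \frac{1}{t{\left(l{\left(-12,-1 \right)} \right)} + 44922} = -24559 + \frac{1}{\left(-4\right) \left(-1\right) + 44922} = -24559 + \frac{1}{4 + 44922} = -24559 + \frac{1}{44926} = - \frac{1103337633}{44926}$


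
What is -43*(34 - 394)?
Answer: 15480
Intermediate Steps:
-43*(34 - 394) = -43*(-360) = 15480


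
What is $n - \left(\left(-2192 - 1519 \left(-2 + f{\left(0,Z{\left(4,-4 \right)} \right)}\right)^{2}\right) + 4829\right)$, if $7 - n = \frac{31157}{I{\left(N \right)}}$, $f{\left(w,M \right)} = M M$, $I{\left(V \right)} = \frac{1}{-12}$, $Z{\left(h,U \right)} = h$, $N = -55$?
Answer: $668978$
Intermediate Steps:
$I{\left(V \right)} = - \frac{1}{12}$
$f{\left(w,M \right)} = M^{2}$
$n = 373891$ ($n = 7 - \frac{31157}{- \frac{1}{12}} = 7 - 31157 \left(-12\right) = 7 - -373884 = 7 + 373884 = 373891$)
$n - \left(\left(-2192 - 1519 \left(-2 + f{\left(0,Z{\left(4,-4 \right)} \right)}\right)^{2}\right) + 4829\right) = 373891 - \left(\left(-2192 - 1519 \left(-2 + 4^{2}\right)^{2}\right) + 4829\right) = 373891 - \left(\left(-2192 - 1519 \left(-2 + 16\right)^{2}\right) + 4829\right) = 373891 - \left(\left(-2192 - 1519 \cdot 14^{2}\right) + 4829\right) = 373891 - \left(\left(-2192 - 297724\right) + 4829\right) = 373891 - \left(-299916 + 4829\right) = 373891 - -295087 = 373891 + 295087 = 668978$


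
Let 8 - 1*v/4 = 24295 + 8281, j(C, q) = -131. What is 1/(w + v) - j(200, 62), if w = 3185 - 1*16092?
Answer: 18756448/143179 ≈ 131.00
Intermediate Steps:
v = -130272 (v = 32 - 4*(24295 + 8281) = 32 - 4*32576 = 32 - 130304 = -130272)
w = -12907 (w = 3185 - 16092 = -12907)
1/(w + v) - j(200, 62) = 1/(-12907 - 130272) - 1*(-131) = 1/(-143179) + 131 = -1/143179 + 131 = 18756448/143179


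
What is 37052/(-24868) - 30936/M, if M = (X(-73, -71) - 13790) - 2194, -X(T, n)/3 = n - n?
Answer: 1844555/4140522 ≈ 0.44549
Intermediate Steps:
X(T, n) = 0 (X(T, n) = -3*(n - n) = -3*0 = 0)
M = -15984 (M = (0 - 13790) - 2194 = -13790 - 2194 = -15984)
37052/(-24868) - 30936/M = 37052/(-24868) - 30936/(-15984) = 37052*(-1/24868) - 30936*(-1/15984) = -9263/6217 + 1289/666 = 1844555/4140522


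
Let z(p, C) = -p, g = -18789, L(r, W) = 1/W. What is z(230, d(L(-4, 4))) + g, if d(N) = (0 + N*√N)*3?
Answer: -19019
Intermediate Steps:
d(N) = 3*N^(3/2) (d(N) = (0 + N^(3/2))*3 = N^(3/2)*3 = 3*N^(3/2))
z(230, d(L(-4, 4))) + g = -1*230 - 18789 = -230 - 18789 = -19019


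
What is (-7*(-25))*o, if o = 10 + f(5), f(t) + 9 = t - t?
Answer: 175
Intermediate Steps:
f(t) = -9 (f(t) = -9 + (t - t) = -9 + 0 = -9)
o = 1 (o = 10 - 9 = 1)
(-7*(-25))*o = -7*(-25)*1 = 175*1 = 175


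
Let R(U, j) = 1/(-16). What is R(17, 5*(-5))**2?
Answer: 1/256 ≈ 0.0039063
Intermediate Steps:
R(U, j) = -1/16
R(17, 5*(-5))**2 = (-1/16)**2 = 1/256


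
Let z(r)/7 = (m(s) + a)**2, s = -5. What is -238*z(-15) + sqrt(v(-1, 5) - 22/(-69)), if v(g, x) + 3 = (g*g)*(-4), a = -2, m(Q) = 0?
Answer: -6664 + I*sqrt(31809)/69 ≈ -6664.0 + 2.5848*I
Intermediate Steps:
v(g, x) = -3 - 4*g**2 (v(g, x) = -3 + (g*g)*(-4) = -3 + g**2*(-4) = -3 - 4*g**2)
z(r) = 28 (z(r) = 7*(0 - 2)**2 = 7*(-2)**2 = 7*4 = 28)
-238*z(-15) + sqrt(v(-1, 5) - 22/(-69)) = -238*28 + sqrt((-3 - 4*(-1)**2) - 22/(-69)) = -6664 + sqrt((-3 - 4*1) - 22*(-1/69)) = -6664 + sqrt((-3 - 4) + 22/69) = -6664 + sqrt(-7 + 22/69) = -6664 + sqrt(-461/69) = -6664 + I*sqrt(31809)/69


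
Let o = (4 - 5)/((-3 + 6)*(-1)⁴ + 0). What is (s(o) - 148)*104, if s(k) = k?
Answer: -46280/3 ≈ -15427.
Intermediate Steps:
o = -⅓ (o = -1/(3*1 + 0) = -1/(3 + 0) = -1/3 = -1*⅓ = -⅓ ≈ -0.33333)
(s(o) - 148)*104 = (-⅓ - 148)*104 = -445/3*104 = -46280/3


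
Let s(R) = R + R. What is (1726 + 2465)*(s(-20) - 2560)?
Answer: -10896600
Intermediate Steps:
s(R) = 2*R
(1726 + 2465)*(s(-20) - 2560) = (1726 + 2465)*(2*(-20) - 2560) = 4191*(-40 - 2560) = 4191*(-2600) = -10896600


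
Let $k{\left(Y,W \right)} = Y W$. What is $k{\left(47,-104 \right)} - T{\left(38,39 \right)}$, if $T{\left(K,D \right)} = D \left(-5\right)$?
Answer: $-4693$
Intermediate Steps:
$T{\left(K,D \right)} = - 5 D$
$k{\left(Y,W \right)} = W Y$
$k{\left(47,-104 \right)} - T{\left(38,39 \right)} = \left(-104\right) 47 - \left(-5\right) 39 = -4888 - -195 = -4888 + 195 = -4693$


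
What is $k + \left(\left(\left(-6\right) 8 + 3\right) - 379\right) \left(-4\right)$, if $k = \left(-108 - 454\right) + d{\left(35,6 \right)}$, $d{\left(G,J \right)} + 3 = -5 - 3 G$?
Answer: $1021$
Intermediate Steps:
$d{\left(G,J \right)} = -8 - 3 G$ ($d{\left(G,J \right)} = -3 - \left(5 + 3 G\right) = -8 - 3 G$)
$k = -675$ ($k = \left(-108 - 454\right) - 113 = -562 - 113 = -675$)
$k + \left(\left(\left(-6\right) 8 + 3\right) - 379\right) \left(-4\right) = -675 + \left(\left(\left(-6\right) 8 + 3\right) - 379\right) \left(-4\right) = -675 + \left(\left(-48 + 3\right) - 379\right) \left(-4\right) = -675 + \left(-45 - 379\right) \left(-4\right) = -675 - -1696 = -675 + 1696 = 1021$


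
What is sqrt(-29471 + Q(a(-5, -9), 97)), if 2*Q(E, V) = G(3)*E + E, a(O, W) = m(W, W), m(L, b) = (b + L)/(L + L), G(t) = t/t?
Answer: I*sqrt(29470) ≈ 171.67*I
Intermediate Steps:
G(t) = 1
m(L, b) = (L + b)/(2*L) (m(L, b) = (L + b)/((2*L)) = (L + b)*(1/(2*L)) = (L + b)/(2*L))
a(O, W) = 1 (a(O, W) = (W + W)/(2*W) = (2*W)/(2*W) = 1)
Q(E, V) = E (Q(E, V) = (1*E + E)/2 = (E + E)/2 = (2*E)/2 = E)
sqrt(-29471 + Q(a(-5, -9), 97)) = sqrt(-29471 + 1) = sqrt(-29470) = I*sqrt(29470)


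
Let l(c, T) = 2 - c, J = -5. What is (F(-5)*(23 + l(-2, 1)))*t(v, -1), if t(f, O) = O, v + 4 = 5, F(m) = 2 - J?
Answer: -189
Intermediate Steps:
F(m) = 7 (F(m) = 2 - 1*(-5) = 2 + 5 = 7)
v = 1 (v = -4 + 5 = 1)
(F(-5)*(23 + l(-2, 1)))*t(v, -1) = (7*(23 + (2 - 1*(-2))))*(-1) = (7*(23 + (2 + 2)))*(-1) = (7*(23 + 4))*(-1) = (7*27)*(-1) = 189*(-1) = -189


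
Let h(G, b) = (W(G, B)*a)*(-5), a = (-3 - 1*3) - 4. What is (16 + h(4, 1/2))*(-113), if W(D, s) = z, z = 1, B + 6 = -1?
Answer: -7458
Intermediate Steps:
B = -7 (B = -6 - 1 = -7)
W(D, s) = 1
a = -10 (a = (-3 - 3) - 4 = -6 - 4 = -10)
h(G, b) = 50 (h(G, b) = (1*(-10))*(-5) = -10*(-5) = 50)
(16 + h(4, 1/2))*(-113) = (16 + 50)*(-113) = 66*(-113) = -7458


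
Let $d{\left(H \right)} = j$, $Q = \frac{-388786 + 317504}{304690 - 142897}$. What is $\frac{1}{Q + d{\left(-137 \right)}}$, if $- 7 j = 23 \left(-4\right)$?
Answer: $\frac{1132551}{14385982} \approx 0.078726$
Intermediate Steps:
$Q = - \frac{71282}{161793} \approx -0.44058$
$j = \frac{92}{7}$ ($j = - \frac{23 \left(-4\right)}{7} = \left(- \frac{1}{7}\right) \left(-92\right) = \frac{92}{7} \approx 13.143$)
$d{\left(H \right)} = \frac{92}{7}$
$\frac{1}{Q + d{\left(-137 \right)}} = \frac{1}{- \frac{71282}{161793} + \frac{92}{7}} = \frac{1}{\frac{14385982}{1132551}} = \frac{1132551}{14385982}$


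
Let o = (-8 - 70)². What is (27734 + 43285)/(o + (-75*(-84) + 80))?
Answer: 71019/12464 ≈ 5.6979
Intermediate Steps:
o = 6084 (o = (-78)² = 6084)
(27734 + 43285)/(o + (-75*(-84) + 80)) = (27734 + 43285)/(6084 + (-75*(-84) + 80)) = 71019/(6084 + (6300 + 80)) = 71019/(6084 + 6380) = 71019/12464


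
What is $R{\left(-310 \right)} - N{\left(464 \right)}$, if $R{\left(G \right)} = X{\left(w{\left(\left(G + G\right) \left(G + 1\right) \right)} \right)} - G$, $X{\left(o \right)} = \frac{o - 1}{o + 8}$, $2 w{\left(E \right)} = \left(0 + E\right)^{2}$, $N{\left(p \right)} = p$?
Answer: $- \frac{2807771575833}{18351448208} \approx -153.0$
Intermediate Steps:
$w{\left(E \right)} = \frac{E^{2}}{2}$ ($w{\left(E \right)} = \frac{\left(0 + E\right)^{2}}{2} = \frac{E^{2}}{2}$)
$X{\left(o \right)} = \frac{-1 + o}{8 + o}$
$R{\left(G \right)} = - G + \frac{-1 + 2 G^{2} \left(1 + G\right)^{2}}{8 + 2 G^{2} \left(1 + G\right)^{2}}$ ($R{\left(G \right)} = \frac{-1 + \frac{\left(\left(G + G\right) \left(G + 1\right)\right)^{2}}{2}}{8 + \frac{\left(\left(G + G\right) \left(G + 1\right)\right)^{2}}{2}} - G = \frac{-1 + \frac{\left(2 G \left(1 + G\right)\right)^{2}}{2}}{8 + \frac{\left(2 G \left(1 + G\right)\right)^{2}}{2}} - G = \frac{-1 + \frac{4 G^{2} \left(1 + G\right)^{2}}{2}}{8 + \frac{4 G^{2} \left(1 + G\right)^{2}}{2}} - G = \frac{-1 + 2 G^{2} \left(1 + G\right)^{2}}{8 + 2 G^{2} \left(1 + G\right)^{2}} - G = - G + \frac{-1 + 2 G^{2} \left(1 + G\right)^{2}}{8 + 2 G^{2} \left(1 + G\right)^{2}}$)
$R{\left(-310 \right)} - N{\left(464 \right)} = \frac{- \frac{1}{2} + \left(-310\right)^{2} \left(1 - 310\right)^{2} - - 310 \left(4 + \left(-310\right)^{2} \left(1 - 310\right)^{2}\right)}{4 + \left(-310\right)^{2} \left(1 - 310\right)^{2}} - 464 = \frac{- \frac{1}{2} + 96100 \left(-309\right)^{2} - - 310 \left(4 + 96100 \left(-309\right)^{2}\right)}{4 + 96100 \left(-309\right)^{2}} - 464 = \frac{- \frac{1}{2} + 96100 \cdot 95481 - - 310 \left(4 + 96100 \cdot 95481\right)}{4 + 96100 \cdot 95481} - 464 = \frac{- \frac{1}{2} + 9175724100 - - 310 \left(4 + 9175724100\right)}{4 + 9175724100} - 464 = \frac{- \frac{1}{2} + 9175724100 - \left(-310\right) 9175724104}{9175724104} - 464 = \frac{- \frac{1}{2} + 9175724100 + 2844474472240}{9175724104} - 464 = \frac{1}{9175724104} \cdot \frac{5707300392679}{2} - 464 = \frac{5707300392679}{18351448208} - 464 = - \frac{2807771575833}{18351448208}$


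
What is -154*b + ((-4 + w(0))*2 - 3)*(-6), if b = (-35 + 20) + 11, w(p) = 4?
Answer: 634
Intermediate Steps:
b = -4 (b = -15 + 11 = -4)
-154*b + ((-4 + w(0))*2 - 3)*(-6) = -154*(-4) + ((-4 + 4)*2 - 3)*(-6) = 616 + (0*2 - 3)*(-6) = 616 + (0 - 3)*(-6) = 616 - 3*(-6) = 616 + 18 = 634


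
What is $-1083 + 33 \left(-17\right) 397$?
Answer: $-223800$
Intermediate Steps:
$-1083 + 33 \left(-17\right) 397 = -1083 - 222717 = -223800$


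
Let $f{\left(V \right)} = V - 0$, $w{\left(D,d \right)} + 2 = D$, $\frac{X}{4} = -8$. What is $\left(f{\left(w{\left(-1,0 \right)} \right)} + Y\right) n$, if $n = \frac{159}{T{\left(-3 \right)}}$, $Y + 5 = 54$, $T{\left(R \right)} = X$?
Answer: $- \frac{3657}{16} \approx -228.56$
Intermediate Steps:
$X = -32$ ($X = 4 \left(-8\right) = -32$)
$T{\left(R \right)} = -32$
$w{\left(D,d \right)} = -2 + D$
$f{\left(V \right)} = V$ ($f{\left(V \right)} = V + 0 = V$)
$Y = 49$ ($Y = -5 + 54 = 49$)
$n = - \frac{159}{32}$ ($n = \frac{159}{-32} = 159 \left(- \frac{1}{32}\right) = - \frac{159}{32} \approx -4.9688$)
$\left(f{\left(w{\left(-1,0 \right)} \right)} + Y\right) n = \left(\left(-2 - 1\right) + 49\right) \left(- \frac{159}{32}\right) = \left(-3 + 49\right) \left(- \frac{159}{32}\right) = 46 \left(- \frac{159}{32}\right) = - \frac{3657}{16}$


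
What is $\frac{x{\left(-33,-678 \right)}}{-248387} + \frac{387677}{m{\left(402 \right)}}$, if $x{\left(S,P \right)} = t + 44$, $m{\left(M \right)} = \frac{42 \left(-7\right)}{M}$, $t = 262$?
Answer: $- \frac{379511360231}{715939} \approx -5.3009 \cdot 10^{5}$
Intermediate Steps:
$m{\left(M \right)} = - \frac{294}{M}$
$x{\left(S,P \right)} = 306$ ($x{\left(S,P \right)} = 262 + 44 = 306$)
$\frac{x{\left(-33,-678 \right)}}{-248387} + \frac{387677}{m{\left(402 \right)}} = \frac{306}{-248387} + \frac{387677}{\left(-294\right) \frac{1}{402}} = 306 \left(- \frac{1}{248387}\right) + \frac{387677}{\left(-294\right) \frac{1}{402}} = - \frac{18}{14611} + \frac{387677}{- \frac{49}{67}} = - \frac{18}{14611} + 387677 \left(- \frac{67}{49}\right) = - \frac{18}{14611} - \frac{25974359}{49} = - \frac{379511360231}{715939}$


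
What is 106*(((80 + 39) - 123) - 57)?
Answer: -6466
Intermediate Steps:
106*(((80 + 39) - 123) - 57) = 106*((119 - 123) - 57) = 106*(-4 - 57) = 106*(-61) = -6466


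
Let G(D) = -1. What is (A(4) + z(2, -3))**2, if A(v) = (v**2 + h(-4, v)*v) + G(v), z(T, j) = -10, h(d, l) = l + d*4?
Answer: 1849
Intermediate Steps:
h(d, l) = l + 4*d
A(v) = -1 + v**2 + v*(-16 + v) (A(v) = (v**2 + (v + 4*(-4))*v) - 1 = (v**2 + (v - 16)*v) - 1 = (v**2 + (-16 + v)*v) - 1 = (v**2 + v*(-16 + v)) - 1 = -1 + v**2 + v*(-16 + v))
(A(4) + z(2, -3))**2 = ((-1 + 4**2 + 4*(-16 + 4)) - 10)**2 = ((-1 + 16 + 4*(-12)) - 10)**2 = ((-1 + 16 - 48) - 10)**2 = (-33 - 10)**2 = (-43)**2 = 1849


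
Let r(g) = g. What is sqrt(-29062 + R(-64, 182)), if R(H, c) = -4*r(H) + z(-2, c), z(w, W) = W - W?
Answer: I*sqrt(28806) ≈ 169.72*I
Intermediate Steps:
z(w, W) = 0
R(H, c) = -4*H (R(H, c) = -4*H + 0 = -4*H)
sqrt(-29062 + R(-64, 182)) = sqrt(-29062 - 4*(-64)) = sqrt(-29062 + 256) = sqrt(-28806) = I*sqrt(28806)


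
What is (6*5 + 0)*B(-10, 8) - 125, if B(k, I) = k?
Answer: -425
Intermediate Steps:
(6*5 + 0)*B(-10, 8) - 125 = (6*5 + 0)*(-10) - 125 = (30 + 0)*(-10) - 125 = 30*(-10) - 125 = -300 - 125 = -425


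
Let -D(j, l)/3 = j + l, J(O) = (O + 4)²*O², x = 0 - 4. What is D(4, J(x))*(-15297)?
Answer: 183564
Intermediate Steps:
x = -4
J(O) = O²*(4 + O)² (J(O) = (4 + O)²*O² = O²*(4 + O)²)
D(j, l) = -3*j - 3*l (D(j, l) = -3*(j + l) = -3*j - 3*l)
D(4, J(x))*(-15297) = (-3*4 - 3*(-4)²*(4 - 4)²)*(-15297) = (-12 - 48*0²)*(-15297) = (-12 - 48*0)*(-15297) = (-12 - 3*0)*(-15297) = (-12 + 0)*(-15297) = -12*(-15297) = 183564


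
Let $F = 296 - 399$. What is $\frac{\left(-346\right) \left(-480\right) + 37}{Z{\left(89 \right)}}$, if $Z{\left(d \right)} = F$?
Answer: $- \frac{166117}{103} \approx -1612.8$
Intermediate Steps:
$F = -103$ ($F = 296 - 399 = -103$)
$Z{\left(d \right)} = -103$
$\frac{\left(-346\right) \left(-480\right) + 37}{Z{\left(89 \right)}} = \frac{\left(-346\right) \left(-480\right) + 37}{-103} = \left(166080 + 37\right) \left(- \frac{1}{103}\right) = 166117 \left(- \frac{1}{103}\right) = - \frac{166117}{103}$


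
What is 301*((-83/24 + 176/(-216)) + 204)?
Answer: 12985441/216 ≈ 60118.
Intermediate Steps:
301*((-83/24 + 176/(-216)) + 204) = 301*((-83*1/24 + 176*(-1/216)) + 204) = 301*((-83/24 - 22/27) + 204) = 301*(-923/216 + 204) = 301*(43141/216) = 12985441/216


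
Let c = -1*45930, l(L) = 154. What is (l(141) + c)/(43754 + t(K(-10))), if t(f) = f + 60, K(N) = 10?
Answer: -2861/2739 ≈ -1.0445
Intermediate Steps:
c = -45930
t(f) = 60 + f
(l(141) + c)/(43754 + t(K(-10))) = (154 - 45930)/(43754 + (60 + 10)) = -45776/(43754 + 70) = -45776/43824 = -45776*1/43824 = -2861/2739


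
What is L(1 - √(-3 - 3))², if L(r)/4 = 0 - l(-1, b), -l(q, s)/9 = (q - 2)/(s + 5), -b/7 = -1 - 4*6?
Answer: 9/25 ≈ 0.36000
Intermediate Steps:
b = 175 (b = -7*(-1 - 4*6) = -7*(-1 - 24) = -7*(-25) = 175)
l(q, s) = -9*(-2 + q)/(5 + s) (l(q, s) = -9*(q - 2)/(s + 5) = -9*(-2 + q)/(5 + s))
L(r) = -⅗ (L(r) = 4*(0 - 9*(2 - 1*(-1))/(5 + 175)) = 4*(0 - 9*(2 + 1)/180) = 4*(0 - 9*3/180) = 4*(0 - 1*3/20) = 4*(0 - 3/20) = 4*(-3/20) = -⅗)
L(1 - √(-3 - 3))² = (-⅗)² = 9/25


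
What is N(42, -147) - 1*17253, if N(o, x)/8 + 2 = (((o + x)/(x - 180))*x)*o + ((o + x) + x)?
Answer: -3830785/109 ≈ -35145.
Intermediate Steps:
N(o, x) = -16 + 8*o + 16*x + 8*o*x*(o + x)/(-180 + x) (N(o, x) = -16 + 8*((((o + x)/(x - 180))*x)*o + ((o + x) + x)) = -16 + 8*((((o + x)/(-180 + x))*x)*o + (o + 2*x)) = -16 + 8*((x*(o + x)/(-180 + x))*o + (o + 2*x)) = -16 + 8*(o*x*(o + x)/(-180 + x) + (o + 2*x)) = -16 + 8*(o + 2*x + o*x*(o + x)/(-180 + x)) = -16 + (8*o + 16*x + 8*o*x*(o + x)/(-180 + x)) = -16 + 8*o + 16*x + 8*o*x*(o + x)/(-180 + x))
N(42, -147) - 1*17253 = 8*(360 - 362*(-147) - 180*42 + 2*(-147)² + 42*(-147) + 42*(-147)² - 147*42²)/(-180 - 147) - 1*17253 = 8*(360 + 53214 - 7560 + 2*21609 - 6174 + 42*21609 - 147*1764)/(-327) - 17253 = 8*(-1/327)*(360 + 53214 - 7560 + 43218 - 6174 + 907578 - 259308) - 17253 = 8*(-1/327)*731328 - 17253 = -1950208/109 - 17253 = -3830785/109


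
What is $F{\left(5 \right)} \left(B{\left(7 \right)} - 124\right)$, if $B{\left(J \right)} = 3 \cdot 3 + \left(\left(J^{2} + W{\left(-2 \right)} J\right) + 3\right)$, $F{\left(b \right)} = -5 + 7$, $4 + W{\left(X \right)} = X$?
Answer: $-210$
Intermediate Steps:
$W{\left(X \right)} = -4 + X$
$F{\left(b \right)} = 2$
$B{\left(J \right)} = 12 + J^{2} - 6 J$ ($B{\left(J \right)} = 3 \cdot 3 + \left(\left(J^{2} + \left(-4 - 2\right) J\right) + 3\right) = 9 + \left(\left(J^{2} - 6 J\right) + 3\right) = 9 + \left(3 + J^{2} - 6 J\right) = 12 + J^{2} - 6 J$)
$F{\left(5 \right)} \left(B{\left(7 \right)} - 124\right) = 2 \left(\left(12 + 7^{2} - 42\right) - 124\right) = 2 \left(\left(12 + 49 - 42\right) - 124\right) = 2 \left(19 - 124\right) = 2 \left(-105\right) = -210$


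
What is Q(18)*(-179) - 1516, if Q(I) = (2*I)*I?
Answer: -117508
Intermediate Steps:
Q(I) = 2*I²
Q(18)*(-179) - 1516 = (2*18²)*(-179) - 1516 = (2*324)*(-179) - 1516 = 648*(-179) - 1516 = -115992 - 1516 = -117508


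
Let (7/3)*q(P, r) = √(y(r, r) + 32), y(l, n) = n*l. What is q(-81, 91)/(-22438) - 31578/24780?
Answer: -5263/4130 - 3*√8313/157066 ≈ -1.2761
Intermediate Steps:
y(l, n) = l*n
q(P, r) = 3*√(32 + r²)/7 (q(P, r) = 3*√(r*r + 32)/7 = 3*√(r² + 32)/7 = 3*√(32 + r²)/7)
q(-81, 91)/(-22438) - 31578/24780 = (3*√(32 + 91²)/7)/(-22438) - 31578/24780 = (3*√(32 + 8281)/7)*(-1/22438) - 31578*1/24780 = (3*√8313/7)*(-1/22438) - 5263/4130 = -3*√8313/157066 - 5263/4130 = -5263/4130 - 3*√8313/157066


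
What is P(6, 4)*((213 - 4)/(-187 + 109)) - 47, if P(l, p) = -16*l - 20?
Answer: 10289/39 ≈ 263.82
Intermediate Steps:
P(l, p) = -20 - 16*l
P(6, 4)*((213 - 4)/(-187 + 109)) - 47 = (-20 - 16*6)*((213 - 4)/(-187 + 109)) - 47 = (-20 - 96)*(209/(-78)) - 47 = -24244*(-1)/78 - 47 = -116*(-209/78) - 47 = 12122/39 - 47 = 10289/39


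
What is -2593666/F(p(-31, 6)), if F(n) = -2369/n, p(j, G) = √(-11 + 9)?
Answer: 2593666*I*√2/2369 ≈ 1548.3*I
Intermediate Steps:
p(j, G) = I*√2 (p(j, G) = √(-2) = I*√2)
-2593666/F(p(-31, 6)) = -2593666*(-I*√2/2369) = -(-2593666)*I*√2/2369 = 2593666*I*√2/2369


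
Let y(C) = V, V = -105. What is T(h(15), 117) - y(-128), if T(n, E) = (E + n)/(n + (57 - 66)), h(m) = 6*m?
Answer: 968/9 ≈ 107.56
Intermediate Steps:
y(C) = -105
T(n, E) = (E + n)/(-9 + n) (T(n, E) = (E + n)/(n - 9) = (E + n)/(-9 + n))
T(h(15), 117) - y(-128) = (117 + 6*15)/(-9 + 6*15) - 1*(-105) = (117 + 90)/(-9 + 90) + 105 = 207/81 + 105 = (1/81)*207 + 105 = 23/9 + 105 = 968/9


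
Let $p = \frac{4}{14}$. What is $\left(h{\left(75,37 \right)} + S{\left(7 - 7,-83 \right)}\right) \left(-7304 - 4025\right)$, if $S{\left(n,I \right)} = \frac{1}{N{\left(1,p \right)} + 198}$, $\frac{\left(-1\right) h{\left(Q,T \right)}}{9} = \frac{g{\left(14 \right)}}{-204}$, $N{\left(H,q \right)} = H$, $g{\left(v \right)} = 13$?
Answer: $- \frac{88694741}{13532} \approx -6554.4$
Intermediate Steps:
$p = \frac{2}{7}$ ($p = 4 \cdot \frac{1}{14} = \frac{2}{7} \approx 0.28571$)
$h{\left(Q,T \right)} = \frac{39}{68}$ ($h{\left(Q,T \right)} = - 9 \frac{13}{-204} = - 9 \cdot 13 \left(- \frac{1}{204}\right) = \left(-9\right) \left(- \frac{13}{204}\right) = \frac{39}{68}$)
$S{\left(n,I \right)} = \frac{1}{199}$ ($S{\left(n,I \right)} = \frac{1}{1 + 198} = \frac{1}{199}$)
$\left(h{\left(75,37 \right)} + S{\left(7 - 7,-83 \right)}\right) \left(-7304 - 4025\right) = \left(\frac{39}{68} + \frac{1}{199}\right) \left(-7304 - 4025\right) = \frac{7829}{13532} \left(-11329\right) = - \frac{88694741}{13532}$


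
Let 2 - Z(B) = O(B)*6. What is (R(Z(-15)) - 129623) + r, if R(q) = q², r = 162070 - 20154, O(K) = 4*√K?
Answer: 3657 - 96*I*√15 ≈ 3657.0 - 371.81*I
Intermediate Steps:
Z(B) = 2 - 24*√B (Z(B) = 2 - 4*√B*6 = 2 - 24*√B)
r = 141916
(R(Z(-15)) - 129623) + r = ((2 - 24*I*√15)² - 129623) + 141916 = (-129623 + (2 - 24*I*√15)²) + 141916 = 12293 + (2 - 24*I*√15)²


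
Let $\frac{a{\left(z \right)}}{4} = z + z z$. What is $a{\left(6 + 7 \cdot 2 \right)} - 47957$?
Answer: $-46277$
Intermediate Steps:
$a{\left(z \right)} = 4 z + 4 z^{2}$ ($a{\left(z \right)} = 4 \left(z + z z\right) = 4 \left(z + z^{2}\right) = 4 z + 4 z^{2}$)
$a{\left(6 + 7 \cdot 2 \right)} - 47957 = 4 \left(6 + 7 \cdot 2\right) \left(1 + \left(6 + 7 \cdot 2\right)\right) - 47957 = 4 \left(6 + 14\right) \left(1 + \left(6 + 14\right)\right) - 47957 = 4 \cdot 20 \left(1 + 20\right) - 47957 = 4 \cdot 20 \cdot 21 - 47957 = 1680 - 47957 = -46277$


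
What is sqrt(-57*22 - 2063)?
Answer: I*sqrt(3317) ≈ 57.593*I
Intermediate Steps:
sqrt(-57*22 - 2063) = sqrt(-1254 - 2063) = sqrt(-3317) = I*sqrt(3317)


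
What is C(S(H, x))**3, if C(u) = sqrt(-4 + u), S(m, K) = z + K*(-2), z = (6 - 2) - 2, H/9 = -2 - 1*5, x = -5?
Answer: 16*sqrt(2) ≈ 22.627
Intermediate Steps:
H = -63 (H = 9*(-2 - 1*5) = 9*(-2 - 5) = 9*(-7) = -63)
z = 2 (z = 4 - 2 = 2)
S(m, K) = 2 - 2*K (S(m, K) = 2 + K*(-2) = 2 - 2*K)
C(S(H, x))**3 = (sqrt(-4 + (2 - 2*(-5))))**3 = (sqrt(-4 + (2 + 10)))**3 = (sqrt(-4 + 12))**3 = (sqrt(8))**3 = (2*sqrt(2))**3 = 16*sqrt(2)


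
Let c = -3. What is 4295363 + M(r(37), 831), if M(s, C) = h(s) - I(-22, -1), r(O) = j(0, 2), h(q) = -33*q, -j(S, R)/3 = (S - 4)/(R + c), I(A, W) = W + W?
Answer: 4295761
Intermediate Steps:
I(A, W) = 2*W
j(S, R) = -3*(-4 + S)/(-3 + R) (j(S, R) = -3*(S - 4)/(R - 3) = -3*(-4 + S)/(-3 + R))
r(O) = -12 (r(O) = 3*(4 - 1*0)/(-3 + 2) = 3*(4 + 0)/(-1) = 3*(-1)*4 = -12)
M(s, C) = 2 - 33*s (M(s, C) = -33*s - 2*(-1) = -33*s - 1*(-2) = -33*s + 2 = 2 - 33*s)
4295363 + M(r(37), 831) = 4295363 + (2 - 33*(-12)) = 4295363 + (2 + 396) = 4295363 + 398 = 4295761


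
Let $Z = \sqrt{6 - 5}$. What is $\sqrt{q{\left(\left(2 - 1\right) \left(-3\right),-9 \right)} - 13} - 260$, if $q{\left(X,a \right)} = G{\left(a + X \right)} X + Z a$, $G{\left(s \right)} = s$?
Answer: $-260 + \sqrt{14} \approx -256.26$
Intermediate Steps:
$Z = 1$ ($Z = \sqrt{1} = 1$)
$q{\left(X,a \right)} = a + X \left(X + a\right)$ ($q{\left(X,a \right)} = \left(a + X\right) X + 1 a = \left(X + a\right) X + a = X \left(X + a\right) + a = a + X \left(X + a\right)$)
$\sqrt{q{\left(\left(2 - 1\right) \left(-3\right),-9 \right)} - 13} - 260 = \sqrt{\left(-9 + \left(2 - 1\right) \left(-3\right) \left(\left(2 - 1\right) \left(-3\right) - 9\right)\right) - 13} - 260 = \sqrt{\left(-9 + 1 \left(-3\right) \left(1 \left(-3\right) - 9\right)\right) - 13} - 260 = \sqrt{\left(-9 - 3 \left(-3 - 9\right)\right) - 13} - 260 = \sqrt{\left(-9 - -36\right) - 13} - 260 = \sqrt{\left(-9 + 36\right) - 13} - 260 = \sqrt{27 - 13} - 260 = \sqrt{14} - 260 = -260 + \sqrt{14}$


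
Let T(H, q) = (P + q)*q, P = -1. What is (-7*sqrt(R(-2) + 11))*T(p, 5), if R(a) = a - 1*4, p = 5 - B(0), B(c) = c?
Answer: -140*sqrt(5) ≈ -313.05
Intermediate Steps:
p = 5 (p = 5 - 1*0 = 5 + 0 = 5)
T(H, q) = q*(-1 + q) (T(H, q) = (-1 + q)*q = q*(-1 + q))
R(a) = -4 + a (R(a) = a - 4 = -4 + a)
(-7*sqrt(R(-2) + 11))*T(p, 5) = (-7*sqrt((-4 - 2) + 11))*(5*(-1 + 5)) = (-7*sqrt(-6 + 11))*(5*4) = -7*sqrt(5)*20 = -140*sqrt(5)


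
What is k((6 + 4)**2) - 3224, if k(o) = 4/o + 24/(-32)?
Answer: -322471/100 ≈ -3224.7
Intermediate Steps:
k(o) = -3/4 + 4/o (k(o) = 4/o + 24*(-1/32) = 4/o - 3/4 = -3/4 + 4/o)
k((6 + 4)**2) - 3224 = (-3/4 + 4/((6 + 4)**2)) - 3224 = (-3/4 + 4/(10**2)) - 3224 = (-3/4 + 4/100) - 3224 = (-3/4 + 4*(1/100)) - 3224 = (-3/4 + 1/25) - 3224 = -71/100 - 3224 = -322471/100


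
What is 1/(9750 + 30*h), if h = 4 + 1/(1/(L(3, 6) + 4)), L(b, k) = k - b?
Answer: 1/10080 ≈ 9.9206e-5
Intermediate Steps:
h = 11 (h = 4 + 1/(1/((6 - 1*3) + 4)) = 4 + 1/(1/((6 - 3) + 4)) = 4 + 1/(1/(3 + 4)) = 4 + 1/(1/7) = 4 + 1/(⅐) = 4 + 7 = 11)
1/(9750 + 30*h) = 1/(9750 + 30*11) = 1/(9750 + 330) = 1/10080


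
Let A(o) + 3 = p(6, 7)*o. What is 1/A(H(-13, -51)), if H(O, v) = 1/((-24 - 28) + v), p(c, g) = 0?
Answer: -1/3 ≈ -0.33333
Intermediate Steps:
H(O, v) = 1/(-52 + v)
A(o) = -3 (A(o) = -3 + 0*o = -3 + 0 = -3)
1/A(H(-13, -51)) = 1/(-3) = -1/3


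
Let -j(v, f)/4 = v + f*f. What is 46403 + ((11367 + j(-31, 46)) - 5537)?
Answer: 43893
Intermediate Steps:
j(v, f) = -4*v - 4*f² (j(v, f) = -4*(v + f*f) = -4*(v + f²) = -4*v - 4*f²)
46403 + ((11367 + j(-31, 46)) - 5537) = 46403 + ((11367 + (-4*(-31) - 4*46²)) - 5537) = 46403 + ((11367 + (124 - 4*2116)) - 5537) = 46403 + ((11367 + (124 - 8464)) - 5537) = 46403 + ((11367 - 8340) - 5537) = 46403 + (3027 - 5537) = 46403 - 2510 = 43893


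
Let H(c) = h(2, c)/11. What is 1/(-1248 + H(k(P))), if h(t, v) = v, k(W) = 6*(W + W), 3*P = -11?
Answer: -1/1252 ≈ -0.00079872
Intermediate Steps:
P = -11/3 (P = (⅓)*(-11) = -11/3 ≈ -3.6667)
k(W) = 12*W (k(W) = 6*(2*W) = 12*W)
H(c) = c/11
1/(-1248 + H(k(P))) = 1/(-1248 + (12*(-11/3))/11) = 1/(-1248 + (1/11)*(-44)) = 1/(-1248 - 4) = 1/(-1252) = -1/1252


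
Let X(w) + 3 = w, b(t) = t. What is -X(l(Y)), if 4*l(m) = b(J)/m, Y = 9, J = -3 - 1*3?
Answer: 19/6 ≈ 3.1667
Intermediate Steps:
J = -6 (J = -3 - 3 = -6)
l(m) = -3/(2*m) (l(m) = (-6/m)/4 = -3/(2*m))
X(w) = -3 + w
-X(l(Y)) = -(-3 - 3/2/9) = -(-3 - 3/2*⅑) = -(-3 - ⅙) = -1*(-19/6) = 19/6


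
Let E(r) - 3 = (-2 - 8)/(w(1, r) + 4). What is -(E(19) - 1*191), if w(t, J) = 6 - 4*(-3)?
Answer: 2073/11 ≈ 188.45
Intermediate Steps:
w(t, J) = 18 (w(t, J) = 6 - 1*(-12) = 6 + 12 = 18)
E(r) = 28/11 (E(r) = 3 + (-2 - 8)/(18 + 4) = 3 - 10/22 = 3 - 10*1/22 = 3 - 5/11 = 28/11)
-(E(19) - 1*191) = -(28/11 - 1*191) = -(28/11 - 191) = -1*(-2073/11) = 2073/11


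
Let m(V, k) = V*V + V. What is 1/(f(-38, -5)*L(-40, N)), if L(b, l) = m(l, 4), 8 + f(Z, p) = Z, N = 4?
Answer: -1/920 ≈ -0.0010870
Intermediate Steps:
f(Z, p) = -8 + Z
m(V, k) = V + V² (m(V, k) = V² + V = V + V²)
L(b, l) = l*(1 + l)
1/(f(-38, -5)*L(-40, N)) = 1/((-8 - 38)*((4*(1 + 4)))) = 1/((-46)*((4*5))) = -1/46/20 = -1/46*1/20 = -1/920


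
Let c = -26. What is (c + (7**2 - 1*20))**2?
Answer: 9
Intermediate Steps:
(c + (7**2 - 1*20))**2 = (-26 + (7**2 - 1*20))**2 = (-26 + (49 - 20))**2 = (-26 + 29)**2 = 3**2 = 9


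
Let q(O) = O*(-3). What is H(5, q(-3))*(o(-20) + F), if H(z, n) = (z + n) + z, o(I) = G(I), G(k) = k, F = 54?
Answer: 646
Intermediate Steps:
o(I) = I
q(O) = -3*O
H(z, n) = n + 2*z (H(z, n) = (n + z) + z = n + 2*z)
H(5, q(-3))*(o(-20) + F) = (-3*(-3) + 2*5)*(-20 + 54) = (9 + 10)*34 = 19*34 = 646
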